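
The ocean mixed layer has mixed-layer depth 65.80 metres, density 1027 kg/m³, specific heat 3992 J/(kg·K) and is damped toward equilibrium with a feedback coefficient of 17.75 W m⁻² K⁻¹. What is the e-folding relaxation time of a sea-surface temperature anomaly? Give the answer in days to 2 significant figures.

180 days

Areal heat capacity C = ρ c_p D = 1027 × 3992 × 65.80 = 2.70×10^8 J m⁻² K⁻¹.
Relaxation time τ = C / λ = 2.70×10^8 / 17.75 = 1.52×10^7 s.
In days: 1.52×10^7 s / (86400 s/day) = 176 days.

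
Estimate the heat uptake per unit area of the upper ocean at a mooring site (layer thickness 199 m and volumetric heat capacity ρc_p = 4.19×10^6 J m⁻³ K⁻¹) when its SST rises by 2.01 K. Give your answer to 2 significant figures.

Areal heat capacity C = ρc_p × D = 4.19×10^6 × 199 = 8.34×10^8 J/(m²·K).
ΔQ = C ΔT = 8.34×10^8 × 2.01 = 1.68×10^9 J/m².

1.7×10^9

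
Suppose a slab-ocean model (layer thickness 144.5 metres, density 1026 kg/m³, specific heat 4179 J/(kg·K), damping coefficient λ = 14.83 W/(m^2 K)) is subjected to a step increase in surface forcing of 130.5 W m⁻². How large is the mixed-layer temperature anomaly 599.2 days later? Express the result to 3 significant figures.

Areal heat capacity C = ρ c_p D = 1026 × 4179 × 144.5 = 6.20×10^8 J/(m²·K).
τ = C / λ = 6.20×10^8 / 14.83 = 4.18×10^7 s.
Equilibrium anomaly ΔT_eq = F / λ = 130.5 / 14.83 = 8.80 K.
t = 599.2 days = 5.18×10^7 s, so t/τ = 1.24.
ΔT(t) = ΔT_eq (1 − e^(−t/τ)) = 8.80 × (1 − e^−1.24) = 6.25 K.

6.25 K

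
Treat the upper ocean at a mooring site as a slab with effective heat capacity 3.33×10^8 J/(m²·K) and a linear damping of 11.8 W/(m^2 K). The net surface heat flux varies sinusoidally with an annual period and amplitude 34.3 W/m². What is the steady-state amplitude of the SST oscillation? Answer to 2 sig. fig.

Areal heat capacity C = 3.33×10^8 J/(m²·K) (given).
Angular frequency ω = 2π / T = 2π / 3.15×10^7 s = 1.99×10^-7 s⁻¹.
√((Cω)² + λ²) = √((66.3)² + 11.8²) = 67.4 W/(m²·K).
Amplitude A = F₀ / √((Cω)²+λ²) = 34.3 / 67.4 = 0.509 K.

0.51 K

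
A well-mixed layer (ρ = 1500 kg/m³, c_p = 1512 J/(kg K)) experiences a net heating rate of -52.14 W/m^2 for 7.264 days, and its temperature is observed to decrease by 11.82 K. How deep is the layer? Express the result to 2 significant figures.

Heat input Q = F Δt = -52.14 × 6.28×10^5 s = -3.27×10^7 J/m².
Required areal heat capacity C = Q / ΔT = 2.77×10^6 J/(m²·K).
Depth D = C / (ρ c_p) = 2.77×10^6 / (1500 × 1512) = 1.22 m.

1.2 m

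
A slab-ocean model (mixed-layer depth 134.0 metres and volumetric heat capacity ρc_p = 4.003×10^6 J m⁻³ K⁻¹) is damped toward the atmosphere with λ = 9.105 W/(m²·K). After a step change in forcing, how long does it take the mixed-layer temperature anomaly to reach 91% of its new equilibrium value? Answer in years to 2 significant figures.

Areal heat capacity C = ρc_p × D = 4.003×10^6 × 134.0 = 5.36×10^8 J/(m^2 K).
τ = C / λ = 5.36×10^8 / 9.105 = 5.89×10^7 s.
Fraction reached: 1 − e^(−t/τ) = 0.91 ⇒ t = −τ ln(1 − 0.91) = τ × 2.41.
t = 1.42×10^8 s = 4.50 years.

4.5 years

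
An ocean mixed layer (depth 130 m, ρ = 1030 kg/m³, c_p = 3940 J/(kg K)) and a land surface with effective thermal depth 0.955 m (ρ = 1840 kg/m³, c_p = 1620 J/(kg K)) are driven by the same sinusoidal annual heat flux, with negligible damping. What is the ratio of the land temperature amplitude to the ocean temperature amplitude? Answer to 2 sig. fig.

190

C_ocean = 1030 × 3940 × 130 = 5.28×10^8 J/(m²·K).
C_land = 1840 × 1620 × 0.955 = 2.85×10^6 J/(m²·K).
Undamped amplitude ∝ 1/C, so A_land/A_ocean = C_ocean/C_land = 185.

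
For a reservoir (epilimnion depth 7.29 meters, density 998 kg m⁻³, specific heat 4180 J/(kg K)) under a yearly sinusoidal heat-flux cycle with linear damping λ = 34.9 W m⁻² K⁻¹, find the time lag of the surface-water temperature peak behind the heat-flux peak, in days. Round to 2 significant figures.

10 days

Areal heat capacity C = ρ c_p D = 998 × 4180 × 7.29 = 3.04×10^7 J m⁻² K⁻¹.
ω = 2π / 3.15×10^7 s = 1.99×10^-7 s⁻¹.
Phase lag φ = arctan(Cω/λ) = arctan(6.06/34.9) = 0.172 rad.
Time lag = φ / ω = 0.172 / 1.99×10^-7 = 8.63×10^5 s = 9.99 days.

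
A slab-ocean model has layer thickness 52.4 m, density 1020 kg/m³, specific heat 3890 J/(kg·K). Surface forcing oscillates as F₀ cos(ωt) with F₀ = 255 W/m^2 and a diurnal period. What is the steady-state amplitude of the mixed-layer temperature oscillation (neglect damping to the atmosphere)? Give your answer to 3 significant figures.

Areal heat capacity C = ρ c_p D = 1020 × 3890 × 52.4 = 2.08×10^8 J/(m^2 K).
Angular frequency ω = 2π / T = 2π / 86400 s = 7.27×10^-5 s⁻¹.
Cω = 2.08×10^8 × 7.27×10^-5 = 15100 W/(m²·K).
Amplitude A = F₀ / (Cω) = 255 / 15100 = 0.0169 K.

0.0169 K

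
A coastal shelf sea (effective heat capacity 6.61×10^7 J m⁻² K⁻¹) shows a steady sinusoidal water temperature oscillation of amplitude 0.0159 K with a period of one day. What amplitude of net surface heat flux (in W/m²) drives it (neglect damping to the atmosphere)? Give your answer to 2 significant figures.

76

Areal heat capacity C = 6.61×10^7 J m⁻² K⁻¹ (given).
ω = 2π / 86400 s = 7.27×10^-5 s⁻¹.
Cω = 6.61×10^7 × 7.27×10^-5 = 4810 W/(m²·K).
F₀ = A × Cω = 0.0159 × 4810 = 76.4 W/m².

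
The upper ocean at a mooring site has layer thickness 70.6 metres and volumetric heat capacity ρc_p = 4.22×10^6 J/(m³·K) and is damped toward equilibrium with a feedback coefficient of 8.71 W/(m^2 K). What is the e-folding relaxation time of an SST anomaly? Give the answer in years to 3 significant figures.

Areal heat capacity C = ρc_p × D = 4.22×10^6 × 70.6 = 2.98×10^8 J m⁻² K⁻¹.
Relaxation time τ = C / λ = 2.98×10^8 / 8.71 = 3.42×10^7 s.
In years: 3.42×10^7 s / (3.156×10^7 s/year) = 1.08 years.

1.08 years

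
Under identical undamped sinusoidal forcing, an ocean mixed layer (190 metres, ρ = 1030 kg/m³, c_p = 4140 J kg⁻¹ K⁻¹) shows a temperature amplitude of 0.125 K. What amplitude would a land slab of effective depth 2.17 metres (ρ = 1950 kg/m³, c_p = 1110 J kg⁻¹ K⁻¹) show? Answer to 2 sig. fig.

22 K

C_ocean = 8.10×10^8 J/(m²·K); C_land = 4.70×10^6 J/(m²·K).
A ∝ 1/C ⇒ A_land = A_ocean × C_ocean/C_land = 0.125 × 172 = 21.6 K.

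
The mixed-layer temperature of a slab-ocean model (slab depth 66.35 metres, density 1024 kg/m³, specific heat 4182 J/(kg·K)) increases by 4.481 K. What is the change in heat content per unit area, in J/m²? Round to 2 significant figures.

1.3×10^9

Areal heat capacity C = ρ c_p D = 1024 × 4182 × 66.35 = 2.84×10^8 J m⁻² K⁻¹.
ΔQ = C ΔT = 2.84×10^8 × 4.481 = 1.27×10^9 J/m².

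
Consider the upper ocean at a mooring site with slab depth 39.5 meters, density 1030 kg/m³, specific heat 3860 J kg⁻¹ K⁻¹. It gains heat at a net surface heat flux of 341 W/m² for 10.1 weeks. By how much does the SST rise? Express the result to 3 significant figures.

13.3 K

Areal heat capacity C = ρ c_p D = 1030 × 3860 × 39.5 = 1.57×10^8 J/(m^2 K).
Net heat input Q = F Δt = 341 × (10.1 weeks × 6.048×10^5 s/week) = 2.08×10^9 J/m².
ΔT = Q / C = 2.08×10^9 / 1.57×10^8 = 13.3 K.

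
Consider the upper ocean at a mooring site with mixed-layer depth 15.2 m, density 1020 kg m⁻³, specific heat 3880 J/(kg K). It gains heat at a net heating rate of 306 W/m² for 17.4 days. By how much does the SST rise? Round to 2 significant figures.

7.6 K

Areal heat capacity C = ρ c_p D = 1020 × 3880 × 15.2 = 6.02×10^7 J/(m²·K).
Net heat input Q = F Δt = 306 × (17.4 days × 86400 s/day) = 4.60×10^8 J/m².
ΔT = Q / C = 4.60×10^8 / 6.02×10^7 = 7.65 K.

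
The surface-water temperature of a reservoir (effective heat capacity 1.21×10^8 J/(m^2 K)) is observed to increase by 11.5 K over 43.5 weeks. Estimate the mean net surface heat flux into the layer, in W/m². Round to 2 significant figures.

Areal heat capacity C = 1.21×10^8 J/(m^2 K) (given).
Required heat per unit area: Q = C ΔT = 1.21×10^8 × 11.5 = 1.39×10^9 J/m².
Flux F = Q / Δt = 1.39×10^9 / 2.63×10^7 s = 52.9 W/m².

53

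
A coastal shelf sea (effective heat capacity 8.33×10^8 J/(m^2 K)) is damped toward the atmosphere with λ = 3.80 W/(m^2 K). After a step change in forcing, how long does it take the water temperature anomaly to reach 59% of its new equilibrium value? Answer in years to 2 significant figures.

Areal heat capacity C = 8.33×10^8 J/(m^2 K) (given).
τ = C / λ = 8.33×10^8 / 3.80 = 2.19×10^8 s.
Fraction reached: 1 − e^(−t/τ) = 0.59 ⇒ t = −τ ln(1 − 0.59) = τ × 0.892.
t = 1.95×10^8 s = 6.19 years.

6.2 years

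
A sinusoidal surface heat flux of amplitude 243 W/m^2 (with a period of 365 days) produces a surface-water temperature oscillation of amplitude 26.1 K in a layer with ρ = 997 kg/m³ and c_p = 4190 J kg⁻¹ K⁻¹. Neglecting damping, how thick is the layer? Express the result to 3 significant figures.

11.2 m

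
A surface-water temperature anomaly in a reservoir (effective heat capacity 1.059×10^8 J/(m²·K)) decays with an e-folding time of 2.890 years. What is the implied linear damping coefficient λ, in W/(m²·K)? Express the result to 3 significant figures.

1.16

Areal heat capacity C = 1.059×10^8 J/(m²·K) (given).
τ = 2.890 years = 9.12×10^7 s.
λ = C / τ = 1.06×10^8 / 9.12×10^7 = 1.16 W/(m²·K).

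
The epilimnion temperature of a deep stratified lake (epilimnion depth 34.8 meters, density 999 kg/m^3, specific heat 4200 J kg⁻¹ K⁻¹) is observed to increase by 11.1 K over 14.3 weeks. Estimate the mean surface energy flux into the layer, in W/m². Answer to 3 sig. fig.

187

Areal heat capacity C = ρ c_p D = 999 × 4200 × 34.8 = 1.46×10^8 J m⁻² K⁻¹.
Required heat per unit area: Q = C ΔT = 1.46×10^8 × 11.1 = 1.62×10^9 J/m².
Flux F = Q / Δt = 1.62×10^9 / 8.65×10^6 s = 187 W/m².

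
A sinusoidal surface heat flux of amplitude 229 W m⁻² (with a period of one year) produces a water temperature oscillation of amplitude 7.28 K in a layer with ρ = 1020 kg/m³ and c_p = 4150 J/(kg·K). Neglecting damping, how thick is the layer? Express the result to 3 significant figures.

37.3 m

ω = 2π / 3.15×10^7 s = 1.99×10^-7 s⁻¹.
Required C = F₀ / (A ω) = 229 / (7.28 × 1.99×10^-7) = 1.58×10^8 J/(m²·K).
D = C / (ρ c_p) = 1.58×10^8 / (1020 × 4150) = 37.3 m.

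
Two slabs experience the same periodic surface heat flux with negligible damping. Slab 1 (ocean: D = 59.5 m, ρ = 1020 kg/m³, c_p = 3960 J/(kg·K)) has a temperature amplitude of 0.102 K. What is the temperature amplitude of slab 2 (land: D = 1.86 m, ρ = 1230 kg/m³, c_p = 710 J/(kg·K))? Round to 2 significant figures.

C_ocean = 2.40×10^8 J/(m²·K); C_land = 1.62×10^6 J/(m²·K).
A ∝ 1/C ⇒ A_land = A_ocean × C_ocean/C_land = 0.102 × 148 = 15.1 K.

15 K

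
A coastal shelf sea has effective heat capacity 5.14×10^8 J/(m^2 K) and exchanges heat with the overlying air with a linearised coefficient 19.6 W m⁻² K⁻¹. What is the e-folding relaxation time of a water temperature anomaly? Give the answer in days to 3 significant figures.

304 days

Areal heat capacity C = 5.14×10^8 J/(m^2 K) (given).
Relaxation time τ = C / λ = 5.14×10^8 / 19.6 = 2.62×10^7 s.
In days: 2.62×10^7 s / (86400 s/day) = 304 days.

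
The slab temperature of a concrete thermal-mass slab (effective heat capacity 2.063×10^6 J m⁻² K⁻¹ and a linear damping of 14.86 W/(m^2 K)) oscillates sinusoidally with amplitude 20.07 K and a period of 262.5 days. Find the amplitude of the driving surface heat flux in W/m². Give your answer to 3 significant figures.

298

Areal heat capacity C = 2.063×10^6 J m⁻² K⁻¹ (given).
ω = 2π / 2.27×10^7 s = 2.77×10^-7 s⁻¹.
√((Cω)² + λ²) = √((0.572)² + 14.86²) = 14.9 W/(m²·K).
F₀ = A × √((Cω)²+λ²) = 20.07 × 14.9 = 298 W/m².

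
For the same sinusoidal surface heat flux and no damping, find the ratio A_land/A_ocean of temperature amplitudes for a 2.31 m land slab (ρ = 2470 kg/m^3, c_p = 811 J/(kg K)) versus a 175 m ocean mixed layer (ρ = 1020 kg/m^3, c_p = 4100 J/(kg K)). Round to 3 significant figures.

C_ocean = 1020 × 4100 × 175 = 7.32×10^8 J/(m²·K).
C_land = 2470 × 811 × 2.31 = 4.63×10^6 J/(m²·K).
Undamped amplitude ∝ 1/C, so A_land/A_ocean = C_ocean/C_land = 158.

158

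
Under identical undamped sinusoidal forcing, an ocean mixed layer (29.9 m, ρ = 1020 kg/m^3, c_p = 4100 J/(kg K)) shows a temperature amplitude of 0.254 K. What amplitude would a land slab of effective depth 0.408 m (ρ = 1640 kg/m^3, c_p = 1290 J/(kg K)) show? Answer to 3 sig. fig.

C_ocean = 1.25×10^8 J/(m²·K); C_land = 8.63×10^5 J/(m²·K).
A ∝ 1/C ⇒ A_land = A_ocean × C_ocean/C_land = 0.254 × 145 = 36.8 K.

36.8 K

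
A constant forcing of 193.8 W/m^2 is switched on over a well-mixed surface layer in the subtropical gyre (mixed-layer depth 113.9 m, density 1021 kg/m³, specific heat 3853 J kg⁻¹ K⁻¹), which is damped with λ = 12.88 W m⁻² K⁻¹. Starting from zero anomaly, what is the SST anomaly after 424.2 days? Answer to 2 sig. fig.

9.8 K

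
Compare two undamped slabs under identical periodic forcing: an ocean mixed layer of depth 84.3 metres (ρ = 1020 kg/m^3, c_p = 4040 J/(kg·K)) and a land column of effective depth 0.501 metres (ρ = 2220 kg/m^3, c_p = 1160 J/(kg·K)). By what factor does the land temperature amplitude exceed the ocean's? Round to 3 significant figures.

C_ocean = 1020 × 4040 × 84.3 = 3.47×10^8 J/(m²·K).
C_land = 2220 × 1160 × 0.501 = 1.29×10^6 J/(m²·K).
Undamped amplitude ∝ 1/C, so A_land/A_ocean = C_ocean/C_land = 269.

269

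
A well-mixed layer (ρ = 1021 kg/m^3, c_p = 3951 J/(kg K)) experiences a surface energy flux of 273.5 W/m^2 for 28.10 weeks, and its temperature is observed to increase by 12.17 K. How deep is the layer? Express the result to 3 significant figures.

94.7 m

Heat input Q = F Δt = 273.5 × 1.70×10^7 s = 4.65×10^9 J/m².
Required areal heat capacity C = Q / ΔT = 3.82×10^8 J/(m²·K).
Depth D = C / (ρ c_p) = 3.82×10^8 / (1021 × 3951) = 94.7 m.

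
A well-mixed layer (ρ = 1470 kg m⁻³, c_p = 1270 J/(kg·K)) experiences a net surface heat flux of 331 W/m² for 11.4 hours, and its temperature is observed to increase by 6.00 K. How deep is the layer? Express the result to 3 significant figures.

1.21 m

Heat input Q = F Δt = 331 × 41000 s = 1.36×10^7 J/m².
Required areal heat capacity C = Q / ΔT = 2.26×10^6 J/(m²·K).
Depth D = C / (ρ c_p) = 2.26×10^6 / (1470 × 1270) = 1.21 m.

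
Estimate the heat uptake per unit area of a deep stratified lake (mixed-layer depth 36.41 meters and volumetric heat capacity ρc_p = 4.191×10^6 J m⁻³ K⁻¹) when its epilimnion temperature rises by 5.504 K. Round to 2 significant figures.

8.4×10^8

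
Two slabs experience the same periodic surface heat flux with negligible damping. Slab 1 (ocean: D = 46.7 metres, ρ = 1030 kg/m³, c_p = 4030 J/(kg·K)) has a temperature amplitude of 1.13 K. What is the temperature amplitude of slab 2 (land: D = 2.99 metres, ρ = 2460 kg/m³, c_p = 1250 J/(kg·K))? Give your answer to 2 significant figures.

24 K

C_ocean = 1.94×10^8 J/(m²·K); C_land = 9.19×10^6 J/(m²·K).
A ∝ 1/C ⇒ A_land = A_ocean × C_ocean/C_land = 1.13 × 21.1 = 23.8 K.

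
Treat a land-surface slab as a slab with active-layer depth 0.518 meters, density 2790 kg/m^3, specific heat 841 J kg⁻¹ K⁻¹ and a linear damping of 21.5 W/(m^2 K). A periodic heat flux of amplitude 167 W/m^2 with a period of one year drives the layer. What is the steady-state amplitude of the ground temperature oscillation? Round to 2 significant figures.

7.8 K

Areal heat capacity C = ρ c_p D = 2790 × 841 × 0.518 = 1.22×10^6 J/(m^2 K).
Angular frequency ω = 2π / T = 2π / 3.15×10^7 s = 1.99×10^-7 s⁻¹.
√((Cω)² + λ²) = √((0.242)² + 21.5²) = 21.5 W/(m²·K).
Amplitude A = F₀ / √((Cω)²+λ²) = 167 / 21.5 = 7.77 K.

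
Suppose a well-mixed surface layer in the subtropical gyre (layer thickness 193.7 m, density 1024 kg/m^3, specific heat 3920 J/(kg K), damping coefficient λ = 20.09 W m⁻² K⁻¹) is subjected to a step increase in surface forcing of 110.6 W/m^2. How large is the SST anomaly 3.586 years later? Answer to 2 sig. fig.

5.2 K

Areal heat capacity C = ρ c_p D = 1024 × 3920 × 193.7 = 7.78×10^8 J/(m^2 K).
τ = C / λ = 7.78×10^8 / 20.09 = 3.87×10^7 s.
Equilibrium anomaly ΔT_eq = F / λ = 110.6 / 20.09 = 5.51 K.
t = 3.586 years = 1.13×10^8 s, so t/τ = 2.92.
ΔT(t) = ΔT_eq (1 − e^(−t/τ)) = 5.51 × (1 − e^−2.92) = 5.21 K.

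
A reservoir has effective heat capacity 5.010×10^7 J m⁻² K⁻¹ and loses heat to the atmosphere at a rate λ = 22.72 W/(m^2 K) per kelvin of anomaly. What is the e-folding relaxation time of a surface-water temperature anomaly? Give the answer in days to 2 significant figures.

Areal heat capacity C = 5.010×10^7 J m⁻² K⁻¹ (given).
Relaxation time τ = C / λ = 5.01×10^7 / 22.72 = 2.21×10^6 s.
In days: 2.21×10^6 s / (86400 s/day) = 25.5 days.

26 days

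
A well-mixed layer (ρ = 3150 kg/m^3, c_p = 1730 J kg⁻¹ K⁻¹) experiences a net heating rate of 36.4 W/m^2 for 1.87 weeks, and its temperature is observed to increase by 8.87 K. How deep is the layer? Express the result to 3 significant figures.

0.852 m

Heat input Q = F Δt = 36.4 × 1.13×10^6 s = 4.12×10^7 J/m².
Required areal heat capacity C = Q / ΔT = 4.64×10^6 J/(m²·K).
Depth D = C / (ρ c_p) = 4.64×10^6 / (3150 × 1730) = 0.852 m.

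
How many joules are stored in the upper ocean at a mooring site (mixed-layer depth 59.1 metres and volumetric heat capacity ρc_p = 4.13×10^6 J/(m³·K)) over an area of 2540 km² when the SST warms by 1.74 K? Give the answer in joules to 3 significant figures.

Areal heat capacity C = ρc_p × D = 4.13×10^6 × 59.1 = 2.44×10^8 J/(m^2 K).
Heat per unit area: q = C ΔT = 2.44×10^8 × 1.74 = 4.25×10^8 J/m².
Total heat: Q = q × A = 4.25×10^8 × (2540 × 10⁶ m²) = 1.08×10^18 J.

1.08×10^18 J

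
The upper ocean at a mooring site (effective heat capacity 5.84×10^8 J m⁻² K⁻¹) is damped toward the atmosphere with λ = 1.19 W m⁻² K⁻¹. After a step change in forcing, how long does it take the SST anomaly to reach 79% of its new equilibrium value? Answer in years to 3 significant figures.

Areal heat capacity C = 5.84×10^8 J m⁻² K⁻¹ (given).
τ = C / λ = 5.84×10^8 / 1.19 = 4.91×10^8 s.
Fraction reached: 1 − e^(−t/τ) = 0.79 ⇒ t = −τ ln(1 − 0.79) = τ × 1.56.
t = 7.66×10^8 s = 24.3 years.

24.3 years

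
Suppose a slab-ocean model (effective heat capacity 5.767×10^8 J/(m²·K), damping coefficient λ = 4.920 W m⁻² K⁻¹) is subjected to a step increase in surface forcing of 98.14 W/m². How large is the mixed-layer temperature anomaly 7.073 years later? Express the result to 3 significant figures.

Areal heat capacity C = 5.767×10^8 J/(m²·K) (given).
τ = C / λ = 5.77×10^8 / 4.920 = 1.17×10^8 s.
Equilibrium anomaly ΔT_eq = F / λ = 98.14 / 4.920 = 19.9 K.
t = 7.073 years = 2.23×10^8 s, so t/τ = 1.90.
ΔT(t) = ΔT_eq (1 − e^(−t/τ)) = 19.9 × (1 − e^−1.90) = 17.0 K.

17.0 K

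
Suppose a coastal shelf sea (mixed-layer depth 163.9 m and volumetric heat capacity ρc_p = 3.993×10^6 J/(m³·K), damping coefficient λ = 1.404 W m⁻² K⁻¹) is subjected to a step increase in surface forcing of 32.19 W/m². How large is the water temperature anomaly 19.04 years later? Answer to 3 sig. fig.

Areal heat capacity C = ρc_p × D = 3.993×10^6 × 163.9 = 6.54×10^8 J/(m²·K).
τ = C / λ = 6.54×10^8 / 1.404 = 4.66×10^8 s.
Equilibrium anomaly ΔT_eq = F / λ = 32.19 / 1.404 = 22.9 K.
t = 19.04 years = 6.01×10^8 s, so t/τ = 1.29.
ΔT(t) = ΔT_eq (1 − e^(−t/τ)) = 22.9 × (1 − e^−1.29) = 16.6 K.

16.6 K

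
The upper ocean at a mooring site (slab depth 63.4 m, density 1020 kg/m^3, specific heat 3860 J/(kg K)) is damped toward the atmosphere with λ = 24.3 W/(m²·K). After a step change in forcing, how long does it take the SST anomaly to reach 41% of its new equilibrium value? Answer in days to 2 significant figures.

63 days

Areal heat capacity C = ρ c_p D = 1020 × 3860 × 63.4 = 2.50×10^8 J m⁻² K⁻¹.
τ = C / λ = 2.50×10^8 / 24.3 = 1.03×10^7 s.
Fraction reached: 1 − e^(−t/τ) = 0.41 ⇒ t = −τ ln(1 − 0.41) = τ × 0.528.
t = 5.42×10^6 s = 62.7 days.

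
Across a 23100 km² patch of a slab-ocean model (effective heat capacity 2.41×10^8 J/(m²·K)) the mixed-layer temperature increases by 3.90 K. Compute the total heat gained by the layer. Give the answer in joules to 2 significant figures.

2.2×10^19 J

Areal heat capacity C = 2.41×10^8 J/(m²·K) (given).
Heat per unit area: q = C ΔT = 2.41×10^8 × 3.90 = 9.40×10^8 J/m².
Total heat: Q = q × A = 9.40×10^8 × (23100 × 10⁶ m²) = 2.17×10^19 J.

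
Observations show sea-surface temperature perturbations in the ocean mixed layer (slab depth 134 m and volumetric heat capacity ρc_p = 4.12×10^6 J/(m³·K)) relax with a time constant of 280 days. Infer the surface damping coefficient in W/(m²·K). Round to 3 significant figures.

Areal heat capacity C = ρc_p × D = 4.12×10^6 × 134 = 5.52×10^8 J/(m^2 K).
τ = 280 days = 2.42×10^7 s.
λ = C / τ = 5.52×10^8 / 2.42×10^7 = 22.8 W/(m²·K).

22.8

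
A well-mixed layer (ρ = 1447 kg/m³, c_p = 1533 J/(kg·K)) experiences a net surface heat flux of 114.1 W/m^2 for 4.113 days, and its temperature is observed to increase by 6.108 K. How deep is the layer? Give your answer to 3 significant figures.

2.99 m

Heat input Q = F Δt = 114.1 × 3.55×10^5 s = 4.05×10^7 J/m².
Required areal heat capacity C = Q / ΔT = 6.64×10^6 J/(m²·K).
Depth D = C / (ρ c_p) = 6.64×10^6 / (1447 × 1533) = 2.99 m.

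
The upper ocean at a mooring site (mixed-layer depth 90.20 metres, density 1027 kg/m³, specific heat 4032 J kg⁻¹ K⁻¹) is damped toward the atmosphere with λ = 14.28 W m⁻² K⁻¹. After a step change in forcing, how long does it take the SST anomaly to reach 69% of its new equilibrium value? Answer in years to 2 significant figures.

Areal heat capacity C = ρ c_p D = 1027 × 4032 × 90.20 = 3.74×10^8 J/(m^2 K).
τ = C / λ = 3.74×10^8 / 14.28 = 2.62×10^7 s.
Fraction reached: 1 − e^(−t/τ) = 0.69 ⇒ t = −τ ln(1 − 0.69) = τ × 1.17.
t = 3.06×10^7 s = 0.971 years.

0.97 years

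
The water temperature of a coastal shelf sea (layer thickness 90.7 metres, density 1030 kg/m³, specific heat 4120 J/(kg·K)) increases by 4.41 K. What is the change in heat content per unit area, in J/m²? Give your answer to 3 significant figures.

1.70×10^9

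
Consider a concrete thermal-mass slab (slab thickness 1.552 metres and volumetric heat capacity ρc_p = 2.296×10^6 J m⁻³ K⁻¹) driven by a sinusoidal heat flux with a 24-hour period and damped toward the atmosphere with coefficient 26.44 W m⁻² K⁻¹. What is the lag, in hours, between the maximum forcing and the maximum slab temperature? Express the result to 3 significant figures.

5.61 hours

Areal heat capacity C = ρc_p × D = 2.296×10^6 × 1.552 = 3.56×10^6 J/(m²·K).
ω = 2π / 86400 s = 7.27×10^-5 s⁻¹.
Phase lag φ = arctan(Cω/λ) = arctan(259/26.44) = 1.47 rad.
Time lag = φ / ω = 1.47 / 7.27×10^-5 = 20200 s = 5.61 hours.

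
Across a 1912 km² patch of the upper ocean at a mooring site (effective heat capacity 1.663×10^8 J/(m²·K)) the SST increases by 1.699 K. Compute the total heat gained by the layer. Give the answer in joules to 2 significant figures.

Areal heat capacity C = 1.663×10^8 J/(m²·K) (given).
Heat per unit area: q = C ΔT = 1.66×10^8 × 1.699 = 2.83×10^8 J/m².
Total heat: Q = q × A = 2.83×10^8 × (1912 × 10⁶ m²) = 5.40×10^17 J.

5.4×10^17 J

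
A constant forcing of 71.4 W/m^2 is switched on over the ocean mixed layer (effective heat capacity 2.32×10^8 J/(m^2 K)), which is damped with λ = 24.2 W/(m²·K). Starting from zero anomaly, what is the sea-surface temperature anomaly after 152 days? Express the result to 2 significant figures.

2.2 K

Areal heat capacity C = 2.32×10^8 J/(m^2 K) (given).
τ = C / λ = 2.32×10^8 / 24.2 = 9.59×10^6 s.
Equilibrium anomaly ΔT_eq = F / λ = 71.4 / 24.2 = 2.95 K.
t = 152 days = 1.31×10^7 s, so t/τ = 1.37.
ΔT(t) = ΔT_eq (1 − e^(−t/τ)) = 2.95 × (1 − e^−1.37) = 2.20 K.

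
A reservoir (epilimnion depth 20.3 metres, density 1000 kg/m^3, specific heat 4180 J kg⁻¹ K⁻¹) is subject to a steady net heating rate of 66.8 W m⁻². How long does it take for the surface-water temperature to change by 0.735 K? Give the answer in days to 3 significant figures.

10.8 days

Areal heat capacity C = ρ c_p D = 1000 × 4180 × 20.3 = 8.49×10^7 J/(m^2 K).
Time required: Δt = C ΔT / F = 8.49×10^7 × 0.735 / 66.8 = 9.34×10^5 s.
In days: 9.34×10^5 s / (86400 s/day) = 10.8 days.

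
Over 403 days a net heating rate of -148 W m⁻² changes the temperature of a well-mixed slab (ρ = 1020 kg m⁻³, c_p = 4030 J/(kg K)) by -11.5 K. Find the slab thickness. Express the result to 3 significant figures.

Heat input Q = F Δt = -148 × 3.48×10^7 s = -5.15×10^9 J/m².
Required areal heat capacity C = Q / ΔT = 4.48×10^8 J/(m²·K).
Depth D = C / (ρ c_p) = 4.48×10^8 / (1020 × 4030) = 109 m.

109 m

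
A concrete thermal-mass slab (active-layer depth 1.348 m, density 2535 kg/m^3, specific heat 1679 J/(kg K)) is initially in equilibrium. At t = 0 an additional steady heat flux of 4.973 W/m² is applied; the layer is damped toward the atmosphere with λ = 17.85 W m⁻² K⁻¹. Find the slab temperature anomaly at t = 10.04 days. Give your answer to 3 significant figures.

0.260 K

Areal heat capacity C = ρ c_p D = 2535 × 1679 × 1.348 = 5.74×10^6 J/(m²·K).
τ = C / λ = 5.74×10^6 / 17.85 = 3.21×10^5 s.
Equilibrium anomaly ΔT_eq = F / λ = 4.973 / 17.85 = 0.279 K.
t = 10.04 days = 8.67×10^5 s, so t/τ = 2.70.
ΔT(t) = ΔT_eq (1 − e^(−t/τ)) = 0.279 × (1 − e^−2.70) = 0.260 K.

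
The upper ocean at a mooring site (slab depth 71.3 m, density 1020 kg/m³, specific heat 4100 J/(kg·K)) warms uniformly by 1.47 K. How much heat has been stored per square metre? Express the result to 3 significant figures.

4.38×10^8

Areal heat capacity C = ρ c_p D = 1020 × 4100 × 71.3 = 2.98×10^8 J m⁻² K⁻¹.
ΔQ = C ΔT = 2.98×10^8 × 1.47 = 4.38×10^8 J/m².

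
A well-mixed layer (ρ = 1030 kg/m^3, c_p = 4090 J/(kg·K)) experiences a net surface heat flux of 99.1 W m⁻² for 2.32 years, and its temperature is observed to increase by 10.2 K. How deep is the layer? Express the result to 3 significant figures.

Heat input Q = F Δt = 99.1 × 7.32×10^7 s = 7.26×10^9 J/m².
Required areal heat capacity C = Q / ΔT = 7.11×10^8 J/(m²·K).
Depth D = C / (ρ c_p) = 7.11×10^8 / (1030 × 4090) = 169 m.

169 m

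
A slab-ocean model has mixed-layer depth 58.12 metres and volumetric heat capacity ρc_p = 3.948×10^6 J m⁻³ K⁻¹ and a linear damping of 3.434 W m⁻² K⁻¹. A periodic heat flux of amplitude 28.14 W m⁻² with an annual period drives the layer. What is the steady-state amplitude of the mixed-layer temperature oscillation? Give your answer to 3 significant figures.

0.614 K

Areal heat capacity C = ρc_p × D = 3.948×10^6 × 58.12 = 2.29×10^8 J m⁻² K⁻¹.
Angular frequency ω = 2π / T = 2π / 3.15×10^7 s = 1.99×10^-7 s⁻¹.
√((Cω)² + λ²) = √((45.7)² + 3.434²) = 45.8 W/(m²·K).
Amplitude A = F₀ / √((Cω)²+λ²) = 28.14 / 45.8 = 0.614 K.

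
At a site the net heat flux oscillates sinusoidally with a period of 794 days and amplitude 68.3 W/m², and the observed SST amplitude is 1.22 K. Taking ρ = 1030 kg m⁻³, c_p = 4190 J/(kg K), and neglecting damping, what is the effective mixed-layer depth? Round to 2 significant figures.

140 m

ω = 2π / 6.86×10^7 s = 9.16×10^-8 s⁻¹.
Required C = F₀ / (A ω) = 68.3 / (1.22 × 9.16×10^-8) = 6.11×10^8 J/(m²·K).
D = C / (ρ c_p) = 6.11×10^8 / (1030 × 4190) = 142 m.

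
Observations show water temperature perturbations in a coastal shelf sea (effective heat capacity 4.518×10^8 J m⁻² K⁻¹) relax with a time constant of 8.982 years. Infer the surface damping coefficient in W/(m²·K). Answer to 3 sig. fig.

1.59

Areal heat capacity C = 4.518×10^8 J m⁻² K⁻¹ (given).
τ = 8.982 years = 2.83×10^8 s.
λ = C / τ = 4.52×10^8 / 2.83×10^8 = 1.59 W/(m²·K).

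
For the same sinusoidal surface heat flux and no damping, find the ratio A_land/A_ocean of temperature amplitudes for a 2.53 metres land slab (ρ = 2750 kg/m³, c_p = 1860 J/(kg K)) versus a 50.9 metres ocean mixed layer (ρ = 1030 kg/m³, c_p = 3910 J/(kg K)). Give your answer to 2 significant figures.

C_ocean = 1030 × 3910 × 50.9 = 2.05×10^8 J/(m²·K).
C_land = 2750 × 1860 × 2.53 = 1.29×10^7 J/(m²·K).
Undamped amplitude ∝ 1/C, so A_land/A_ocean = C_ocean/C_land = 15.8.

16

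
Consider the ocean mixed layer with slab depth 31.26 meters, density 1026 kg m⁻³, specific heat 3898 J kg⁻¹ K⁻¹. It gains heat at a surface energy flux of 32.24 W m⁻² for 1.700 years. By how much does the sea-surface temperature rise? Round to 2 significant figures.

Areal heat capacity C = ρ c_p D = 1026 × 3898 × 31.26 = 1.25×10^8 J/(m^2 K).
Net heat input Q = F Δt = 32.24 × (1.700 years × 3.156×10^7 s/year) = 1.73×10^9 J/m².
ΔT = Q / C = 1.73×10^9 / 1.25×10^8 = 13.8 K.

14 K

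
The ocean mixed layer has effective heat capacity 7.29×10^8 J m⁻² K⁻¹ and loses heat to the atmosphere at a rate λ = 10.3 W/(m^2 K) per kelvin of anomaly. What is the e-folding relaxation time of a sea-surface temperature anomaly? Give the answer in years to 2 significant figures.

Areal heat capacity C = 7.29×10^8 J m⁻² K⁻¹ (given).
Relaxation time τ = C / λ = 7.29×10^8 / 10.3 = 7.08×10^7 s.
In years: 7.08×10^7 s / (3.156×10^7 s/year) = 2.24 years.

2.2 years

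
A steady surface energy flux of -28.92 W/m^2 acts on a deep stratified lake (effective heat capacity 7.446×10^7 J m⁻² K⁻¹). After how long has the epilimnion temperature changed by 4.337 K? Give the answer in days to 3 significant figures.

129 days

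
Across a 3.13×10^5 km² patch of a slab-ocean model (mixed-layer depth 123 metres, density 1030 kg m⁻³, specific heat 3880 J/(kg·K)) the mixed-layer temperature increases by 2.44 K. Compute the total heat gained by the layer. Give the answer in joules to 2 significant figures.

Areal heat capacity C = ρ c_p D = 1030 × 3880 × 123 = 4.92×10^8 J m⁻² K⁻¹.
Heat per unit area: q = C ΔT = 4.92×10^8 × 2.44 = 1.20×10^9 J/m².
Total heat: Q = q × A = 1.20×10^9 × (3.13×10^5 × 10⁶ m²) = 3.75×10^20 J.

3.8×10^20 J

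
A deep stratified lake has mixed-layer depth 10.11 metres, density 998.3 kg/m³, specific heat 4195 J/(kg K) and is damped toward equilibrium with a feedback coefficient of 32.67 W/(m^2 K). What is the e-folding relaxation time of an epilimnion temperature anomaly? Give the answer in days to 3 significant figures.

15.0 days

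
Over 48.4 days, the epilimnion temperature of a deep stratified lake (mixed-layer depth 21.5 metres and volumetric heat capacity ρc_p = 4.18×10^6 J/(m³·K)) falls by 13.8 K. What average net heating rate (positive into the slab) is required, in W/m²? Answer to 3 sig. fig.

Areal heat capacity C = ρc_p × D = 4.18×10^6 × 21.5 = 8.99×10^7 J m⁻² K⁻¹.
Required heat per unit area: Q = C ΔT = 8.99×10^7 × -13.8 = -1.24×10^9 J/m².
Flux F = Q / Δt = -1.24×10^9 / 4.18×10^6 s = -297 W/m².

-297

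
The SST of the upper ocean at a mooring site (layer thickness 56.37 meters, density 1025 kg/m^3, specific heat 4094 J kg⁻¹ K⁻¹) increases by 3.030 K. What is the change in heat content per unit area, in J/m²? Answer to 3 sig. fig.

7.17×10^8

Areal heat capacity C = ρ c_p D = 1025 × 4094 × 56.37 = 2.37×10^8 J m⁻² K⁻¹.
ΔQ = C ΔT = 2.37×10^8 × 3.030 = 7.17×10^8 J/m².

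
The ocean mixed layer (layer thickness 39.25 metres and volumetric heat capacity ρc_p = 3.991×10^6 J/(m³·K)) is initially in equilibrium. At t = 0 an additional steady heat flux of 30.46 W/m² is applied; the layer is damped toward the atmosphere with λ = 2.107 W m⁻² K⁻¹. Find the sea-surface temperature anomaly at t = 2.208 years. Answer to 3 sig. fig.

Areal heat capacity C = ρc_p × D = 3.991×10^6 × 39.25 = 1.57×10^8 J m⁻² K⁻¹.
τ = C / λ = 1.57×10^8 / 2.107 = 7.43×10^7 s.
Equilibrium anomaly ΔT_eq = F / λ = 30.46 / 2.107 = 14.5 K.
t = 2.208 years = 6.97×10^7 s, so t/τ = 0.937.
ΔT(t) = ΔT_eq (1 − e^(−t/τ)) = 14.5 × (1 − e^−0.937) = 8.79 K.

8.79 K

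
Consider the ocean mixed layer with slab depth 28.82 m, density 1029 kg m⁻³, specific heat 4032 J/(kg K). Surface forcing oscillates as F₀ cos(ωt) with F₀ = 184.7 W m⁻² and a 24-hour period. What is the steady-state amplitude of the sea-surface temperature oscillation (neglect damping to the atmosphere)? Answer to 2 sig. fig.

0.021 K

Areal heat capacity C = ρ c_p D = 1029 × 4032 × 28.82 = 1.20×10^8 J m⁻² K⁻¹.
Angular frequency ω = 2π / T = 2π / 86400 s = 7.27×10^-5 s⁻¹.
Cω = 1.20×10^8 × 7.27×10^-5 = 8700 W/(m²·K).
Amplitude A = F₀ / (Cω) = 184.7 / 8700 = 0.0212 K.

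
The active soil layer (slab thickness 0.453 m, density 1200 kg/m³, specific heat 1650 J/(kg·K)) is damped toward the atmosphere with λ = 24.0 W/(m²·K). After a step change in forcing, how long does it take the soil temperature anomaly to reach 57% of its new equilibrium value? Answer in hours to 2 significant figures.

Areal heat capacity C = ρ c_p D = 1200 × 1650 × 0.453 = 8.97×10^5 J/(m^2 K).
τ = C / λ = 8.97×10^5 / 24.0 = 37400 s.
Fraction reached: 1 − e^(−t/τ) = 0.57 ⇒ t = −τ ln(1 − 0.57) = τ × 0.844.
t = 31500 s = 8.76 hours.

8.8 hours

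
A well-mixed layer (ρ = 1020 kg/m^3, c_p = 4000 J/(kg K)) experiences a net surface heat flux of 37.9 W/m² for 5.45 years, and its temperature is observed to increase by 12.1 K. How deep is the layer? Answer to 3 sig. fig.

Heat input Q = F Δt = 37.9 × 1.72×10^8 s = 6.52×10^9 J/m².
Required areal heat capacity C = Q / ΔT = 5.39×10^8 J/(m²·K).
Depth D = C / (ρ c_p) = 5.39×10^8 / (1020 × 4000) = 132 m.

132 m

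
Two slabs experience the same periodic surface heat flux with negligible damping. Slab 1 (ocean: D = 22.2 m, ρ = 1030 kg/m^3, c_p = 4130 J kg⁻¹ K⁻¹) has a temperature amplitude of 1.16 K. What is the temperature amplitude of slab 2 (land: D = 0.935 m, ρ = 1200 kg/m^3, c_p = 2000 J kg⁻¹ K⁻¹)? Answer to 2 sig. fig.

49 K

C_ocean = 9.44×10^7 J/(m²·K); C_land = 2.24×10^6 J/(m²·K).
A ∝ 1/C ⇒ A_land = A_ocean × C_ocean/C_land = 1.16 × 42.1 = 48.8 K.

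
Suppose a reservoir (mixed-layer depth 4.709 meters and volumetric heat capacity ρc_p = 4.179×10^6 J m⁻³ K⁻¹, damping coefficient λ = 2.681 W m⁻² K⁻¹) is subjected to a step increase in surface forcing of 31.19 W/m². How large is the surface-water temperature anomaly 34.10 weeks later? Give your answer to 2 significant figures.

11 K

Areal heat capacity C = ρc_p × D = 4.179×10^6 × 4.709 = 1.97×10^7 J/(m^2 K).
τ = C / λ = 1.97×10^7 / 2.681 = 7.34×10^6 s.
Equilibrium anomaly ΔT_eq = F / λ = 31.19 / 2.681 = 11.6 K.
t = 34.10 weeks = 2.06×10^7 s, so t/τ = 2.81.
ΔT(t) = ΔT_eq (1 − e^(−t/τ)) = 11.6 × (1 − e^−2.81) = 10.9 K.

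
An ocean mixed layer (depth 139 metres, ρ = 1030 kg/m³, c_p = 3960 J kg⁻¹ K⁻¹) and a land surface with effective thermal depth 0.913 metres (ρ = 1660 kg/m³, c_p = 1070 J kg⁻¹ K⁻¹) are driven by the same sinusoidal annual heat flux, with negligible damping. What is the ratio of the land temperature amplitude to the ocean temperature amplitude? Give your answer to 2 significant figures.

350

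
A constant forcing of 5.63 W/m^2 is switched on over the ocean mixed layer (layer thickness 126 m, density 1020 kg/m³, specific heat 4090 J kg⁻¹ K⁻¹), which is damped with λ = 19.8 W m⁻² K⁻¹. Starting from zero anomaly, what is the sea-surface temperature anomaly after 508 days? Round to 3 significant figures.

0.230 K

Areal heat capacity C = ρ c_p D = 1020 × 4090 × 126 = 5.26×10^8 J/(m²·K).
τ = C / λ = 5.26×10^8 / 19.8 = 2.65×10^7 s.
Equilibrium anomaly ΔT_eq = F / λ = 5.63 / 19.8 = 0.284 K.
t = 508 days = 4.39×10^7 s, so t/τ = 1.65.
ΔT(t) = ΔT_eq (1 − e^(−t/τ)) = 0.284 × (1 − e^−1.65) = 0.230 K.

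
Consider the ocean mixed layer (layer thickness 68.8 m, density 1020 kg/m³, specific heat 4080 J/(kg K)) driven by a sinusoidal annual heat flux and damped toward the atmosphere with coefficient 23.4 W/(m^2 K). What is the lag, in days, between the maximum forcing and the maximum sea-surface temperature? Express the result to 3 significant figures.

Areal heat capacity C = ρ c_p D = 1020 × 4080 × 68.8 = 2.86×10^8 J/(m^2 K).
ω = 2π / 3.15×10^7 s = 1.99×10^-7 s⁻¹.
Phase lag φ = arctan(Cω/λ) = arctan(57.0/23.4) = 1.18 rad.
Time lag = φ / ω = 1.18 / 1.99×10^-7 = 5.93×10^6 s = 68.6 days.

68.6 days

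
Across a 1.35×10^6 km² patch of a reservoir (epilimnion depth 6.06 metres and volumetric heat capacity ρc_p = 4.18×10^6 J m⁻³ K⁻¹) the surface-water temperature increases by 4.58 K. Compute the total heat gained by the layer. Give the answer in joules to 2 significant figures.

Areal heat capacity C = ρc_p × D = 4.18×10^6 × 6.06 = 2.53×10^7 J/(m²·K).
Heat per unit area: q = C ΔT = 2.53×10^7 × 4.58 = 1.16×10^8 J/m².
Total heat: Q = q × A = 1.16×10^8 × (1.35×10^6 × 10⁶ m²) = 1.57×10^20 J.

1.6×10^20 J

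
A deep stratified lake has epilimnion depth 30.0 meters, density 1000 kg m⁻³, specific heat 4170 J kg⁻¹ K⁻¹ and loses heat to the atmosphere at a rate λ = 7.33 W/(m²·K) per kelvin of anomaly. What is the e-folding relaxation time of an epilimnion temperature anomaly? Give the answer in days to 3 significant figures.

198 days

Areal heat capacity C = ρ c_p D = 1000 × 4170 × 30.0 = 1.25×10^8 J m⁻² K⁻¹.
Relaxation time τ = C / λ = 1.25×10^8 / 7.33 = 1.71×10^7 s.
In days: 1.71×10^7 s / (86400 s/day) = 198 days.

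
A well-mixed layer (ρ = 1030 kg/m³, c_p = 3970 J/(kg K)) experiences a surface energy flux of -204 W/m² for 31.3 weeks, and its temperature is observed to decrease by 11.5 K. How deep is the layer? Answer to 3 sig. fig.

Heat input Q = F Δt = -204 × 1.89×10^7 s = -3.86×10^9 J/m².
Required areal heat capacity C = Q / ΔT = 3.36×10^8 J/(m²·K).
Depth D = C / (ρ c_p) = 3.36×10^8 / (1030 × 3970) = 82.1 m.

82.1 m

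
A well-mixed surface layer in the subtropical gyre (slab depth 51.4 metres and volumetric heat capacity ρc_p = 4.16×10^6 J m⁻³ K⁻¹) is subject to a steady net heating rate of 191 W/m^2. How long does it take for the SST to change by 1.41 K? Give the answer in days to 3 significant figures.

18.3 days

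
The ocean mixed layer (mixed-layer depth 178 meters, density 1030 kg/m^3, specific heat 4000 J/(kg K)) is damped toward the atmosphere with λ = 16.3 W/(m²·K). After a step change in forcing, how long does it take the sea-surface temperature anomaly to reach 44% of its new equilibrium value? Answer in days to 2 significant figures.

300 days

Areal heat capacity C = ρ c_p D = 1030 × 4000 × 178 = 7.33×10^8 J/(m²·K).
τ = C / λ = 7.33×10^8 / 16.3 = 4.50×10^7 s.
Fraction reached: 1 − e^(−t/τ) = 0.44 ⇒ t = −τ ln(1 − 0.44) = τ × 0.580.
t = 2.61×10^7 s = 302 days.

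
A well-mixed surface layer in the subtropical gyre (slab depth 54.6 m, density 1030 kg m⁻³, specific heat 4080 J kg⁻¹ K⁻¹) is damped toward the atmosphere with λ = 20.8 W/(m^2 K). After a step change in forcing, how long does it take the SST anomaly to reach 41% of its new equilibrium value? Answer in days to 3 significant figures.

Areal heat capacity C = ρ c_p D = 1030 × 4080 × 54.6 = 2.29×10^8 J/(m²·K).
τ = C / λ = 2.29×10^8 / 20.8 = 1.10×10^7 s.
Fraction reached: 1 − e^(−t/τ) = 0.41 ⇒ t = −τ ln(1 − 0.41) = τ × 0.528.
t = 5.82×10^6 s = 67.4 days.

67.4 days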